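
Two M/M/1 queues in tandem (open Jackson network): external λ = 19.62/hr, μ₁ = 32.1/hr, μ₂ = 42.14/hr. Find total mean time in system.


Each node sees arrival rate λ = 19.62/hr (tandem ⇒ throughput preserved).
W₁ = 1/(μ₁−λ) = 1/(32.1−19.62) = 0.08013 hr
W₂ = 1/(μ₂−λ) = 1/(42.14−19.62) = 0.04440 hr
W_total = W₁ + W₂ = 0.08013 + 0.04440 = 0.12453 hr

Final: 0.12453 hr


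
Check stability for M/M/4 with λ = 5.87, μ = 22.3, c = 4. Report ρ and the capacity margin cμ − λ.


Total capacity cμ = 4·22.3 = 89.20/hr
ρ = λ/(cμ) = 5.87/89.20 = 0.06581
Stable ⇔ ρ < 1: YES
Spare capacity = cμ − λ = 89.20 − 5.87 = 83.33/hr

Final: ρ = 0.06581; stable; margin = 83.33/hr


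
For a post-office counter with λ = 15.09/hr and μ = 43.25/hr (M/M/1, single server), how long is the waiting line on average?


ρ = 15.09/43.25 = 0.3489
Lq = ρ²/(1−ρ) = 0.1217/0.6511 = 0.1870

Final: 0.1870


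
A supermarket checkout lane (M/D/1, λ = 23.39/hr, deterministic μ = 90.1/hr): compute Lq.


ρ = 23.39/90.1 = 0.2596
M/D/1: Lq = ρ²/(2(1−ρ)) = 0.06739/(2·0.7404) = 0.04551

Final: 0.04551


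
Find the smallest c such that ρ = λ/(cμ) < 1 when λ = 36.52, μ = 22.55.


Stability requires cμ > λ ⇔ c > λ/μ.
λ/μ = 36.52/22.55 = 1.6195
Minimum integer c = ⌊1.6195⌋ + 1 = 2
Check: 2·22.55 = 45.10 > 36.52, while 1·22.55 = 22.55 ≤ 36.52

Final: 2 servers


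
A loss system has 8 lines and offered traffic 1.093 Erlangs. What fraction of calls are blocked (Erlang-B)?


B(c,a) = (a^c/c!) / Σ_{k=0}^{c} a^k/k!
a^8/8! = 0.00005052
Σ terms (k=0..8): 1.00000 + 1.09300 + 0.59732 + 0.21763 + 0.05947 + 0.01300 + 0.002368 + 0.0003698 + 0.00005052 = 2.983203
B = 0.00005052/2.983203 = 0.00001693

Final: 0.00001693


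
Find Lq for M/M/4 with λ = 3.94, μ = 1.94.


a = λ/μ = 2.0309; ρ = a/4 = 0.5077
P₀ = 0.126113
Lq = P₀·a^c·ρ / (c!·(1−ρ)²) = 0.126113·17.01289·0.5077/(24·0.24233)
= 0.18731

Final: 0.18731


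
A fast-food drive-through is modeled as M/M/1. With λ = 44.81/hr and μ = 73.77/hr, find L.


ρ = λ/μ = 44.81/73.77 = 0.6074
L = ρ/(1−ρ) = 0.6074/(1 − 0.6074) = 0.6074/0.3926 = 1.5473

Final: 1.5473


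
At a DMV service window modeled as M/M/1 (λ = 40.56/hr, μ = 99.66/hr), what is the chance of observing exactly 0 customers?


ρ = 40.56/99.66 = 0.4070
P_n = (1−ρ)·ρ^n = (1 − 0.4070)·0.4070^0 = 0.5930·1.000000 = 0.593016

Final: 0.593016


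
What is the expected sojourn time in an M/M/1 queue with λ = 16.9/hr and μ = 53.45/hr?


W = 1/(μ−λ) = 1/(53.45 − 16.9) = 1/36.55 = 0.02736 hr

Final: 0.02736 hr


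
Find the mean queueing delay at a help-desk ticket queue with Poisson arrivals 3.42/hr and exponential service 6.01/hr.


ρ = 3.42/6.01 = 0.5691
Wq = ρ/(μ−λ) = 0.5691/(6.01 − 3.42) = 0.5691/2.59 = 0.2197 hr

Final: 0.2197 hr


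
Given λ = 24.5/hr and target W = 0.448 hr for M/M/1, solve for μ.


W = 1/(μ−λ) ⇒ μ − λ = 1/W = 1/0.448 = 2.2321
μ = λ + 1/W = 24.5 + 2.2321 = 26.7321 per hr

Final: 26.7321 /hr


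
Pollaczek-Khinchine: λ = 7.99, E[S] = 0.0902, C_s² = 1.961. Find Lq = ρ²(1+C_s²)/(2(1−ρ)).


ρ = λ·E[S] = 7.99·0.0902 = 0.7207
Lq = ρ²(1+C_s²)/(2(1−ρ)) = 0.5194·(1+1.961)/(2·0.2793)
= 0.5194·2.9610/0.5586 = 2.75322

Final: 2.75322


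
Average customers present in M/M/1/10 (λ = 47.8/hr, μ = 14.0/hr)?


ρ = 47.8/14.0 = 3.4143
L = ρ[1 − (K+1)ρ^K + Kρ^(K+1)] / [(1−ρ)(1−ρ^(K+1))]
Numerator: 3.4143·(1 − 11·215277.484128 + 10·735018.838665) = 17010439.394826
Denominator: (-2.4143)·(-735017.838665) = 1774543.067635
L = 17010439.394826/1774543.067635 = 9.5858

Final: 9.5858


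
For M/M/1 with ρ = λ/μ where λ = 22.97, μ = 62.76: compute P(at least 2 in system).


ρ = 22.97/62.76 = 0.3660
P(N ≥ n) = ρ^n = 0.3660^2 = 0.133954

Final: 0.133954


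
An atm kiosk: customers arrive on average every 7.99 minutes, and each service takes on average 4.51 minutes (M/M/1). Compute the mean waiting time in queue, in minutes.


λ = 60/7.99 = 7.5094 /hr
μ = 60/4.51 = 13.3038 /hr
ρ = λ/μ = 7.5094/13.3038 = 0.5645
Wq = ρ/(μ−λ) = 0.5645/(13.3038−7.5094) = 0.09741 hr
In minutes: 0.09741·60 = 5.845 min

Final: 5.845 min


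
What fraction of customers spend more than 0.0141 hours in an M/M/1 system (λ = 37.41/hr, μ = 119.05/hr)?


W ~ Exponential(μ−λ) for M/M/1.
μ − λ = 119.05 − 37.41 = 81.6400
P(W > t) = e^{−(μ−λ)t} = e^{−1.1511} = 0.316281

Final: 0.316281


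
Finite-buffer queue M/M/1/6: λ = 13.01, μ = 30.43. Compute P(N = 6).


ρ = λ/μ = 13.01/30.43 = 0.4275
P_K = (1−ρ)ρ^K/(1−ρ^(K+1)) = (0.5725·0.006107)/(1 − 0.002611)
= 0.003496/0.997389 = 0.003505

Final: 0.003505


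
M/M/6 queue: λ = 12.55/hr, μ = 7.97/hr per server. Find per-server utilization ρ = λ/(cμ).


ρ = λ/(cμ) = 12.55/(6·7.97) = 12.55/47.82 = 0.2624

Final: 0.2624


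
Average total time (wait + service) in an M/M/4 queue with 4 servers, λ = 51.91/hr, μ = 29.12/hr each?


a = 1.7826; ρ = 0.4457; P₀ = 0.164619
Lq = P₀·a^c·ρ/(c!(1−ρ)²) = 0.10045
Wq = Lq/λ = 0.10045/51.91 = 0.001935 hr
W = Wq + 1/μ = 0.001935 + 0.03434 = 0.03628 hr

Final: 0.03628 hr


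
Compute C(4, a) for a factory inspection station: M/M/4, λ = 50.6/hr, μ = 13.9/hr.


a = λ/μ = 3.6403; ρ = a/4 = 0.9101
P₀ = 0.009933 (from M/M/c formula)
C(c,a) = [a^c/(c!(1−ρ))]·P₀ = [175.60742/(24·0.08993)]·0.009933
= 81.36477·0.009933 = 0.808225

Final: 0.808225


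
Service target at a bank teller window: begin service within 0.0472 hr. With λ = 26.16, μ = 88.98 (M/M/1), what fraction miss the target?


ρ = 26.16/88.98 = 0.2940
P(Wq > t) = ρ·e^{−(μ−λ)t} = 0.2940·e^{−2.9651}
= 0.2940·0.051555 = 0.015157

Final: 0.015157


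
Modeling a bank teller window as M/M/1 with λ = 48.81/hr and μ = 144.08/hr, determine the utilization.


ρ = λ/μ = 48.81/144.08 = 0.3388

Final: 0.3388


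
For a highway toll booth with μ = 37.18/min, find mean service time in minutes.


Mean service time = 1/μ = 1/37.18 minute = 0.02690 minute
In minutes: 0.02690 × 1 = 0.02690 min

Final: 0.02690 min


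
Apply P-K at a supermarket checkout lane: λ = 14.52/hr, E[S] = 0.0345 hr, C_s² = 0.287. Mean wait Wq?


ρ = λ·E[S] = 14.52·0.0345 = 0.5009
E[S²] = E[S]²(1+C_s²) = 0.0345²·(1+0.287) = 0.001532
Wq = λ·E[S²]/(2(1−ρ)) = 14.52·0.001532/(2·0.4991) = 0.02228 hr

Final: 0.02228 hr


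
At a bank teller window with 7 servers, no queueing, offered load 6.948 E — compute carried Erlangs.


B(7,6.948) = 0.245644 (Erlang-B)
Carried load = a(1 − B) = 6.948·(1 − 0.245644) = 6.948·0.754356 = 5.2413 E

Final: 5.2413 Erlangs


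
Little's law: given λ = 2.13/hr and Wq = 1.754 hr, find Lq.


Lq = λWq = 2.13·1.754 = 3.7360

Final: 3.7360


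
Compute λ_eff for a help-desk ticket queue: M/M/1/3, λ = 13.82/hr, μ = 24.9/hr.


ρ = 0.5550; P_K = (1−ρ)ρ^3/(1−ρ^4) = 0.084056
λ_eff = λ(1 − P_K) = 13.82·(1 − 0.084056) = 13.82·0.915944 = 12.6584 /hr

Final: 12.6584 /hr


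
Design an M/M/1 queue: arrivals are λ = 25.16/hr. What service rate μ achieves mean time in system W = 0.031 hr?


W = 1/(μ−λ) ⇒ μ − λ = 1/W = 1/0.031 = 32.2581
μ = λ + 1/W = 25.16 + 32.2581 = 57.4181 per hr

Final: 57.4181 /hr


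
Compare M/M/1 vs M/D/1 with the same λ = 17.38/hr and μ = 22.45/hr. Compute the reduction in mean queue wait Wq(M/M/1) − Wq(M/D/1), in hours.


ρ = 17.38/22.45 = 0.7742
Wq(M/M/1) = ρ/(μ−λ) = 0.7742/5.07 = 0.15270 hr
Wq(M/D/1) = ρ/(2(μ−λ)) = 0.07635 hr
Savings = 0.15270 − 0.07635 = 0.07635 hr

Final: 0.07635 hr


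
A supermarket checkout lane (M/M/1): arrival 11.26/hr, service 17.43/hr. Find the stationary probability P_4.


ρ = 11.26/17.43 = 0.6460
P_n = (1−ρ)·ρ^n = (1 − 0.6460)·0.6460^4 = 0.3540·0.174166 = 0.061653

Final: 0.061653


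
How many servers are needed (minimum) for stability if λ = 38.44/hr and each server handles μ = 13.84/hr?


Stability requires cμ > λ ⇔ c > λ/μ.
λ/μ = 38.44/13.84 = 2.7775
Minimum integer c = ⌊2.7775⌋ + 1 = 3
Check: 3·13.84 = 41.52 > 38.44, while 2·13.84 = 27.68 ≤ 38.44

Final: 3 servers


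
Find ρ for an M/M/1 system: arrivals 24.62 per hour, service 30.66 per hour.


ρ = λ/μ = 24.62/30.66 = 0.8030

Final: 0.8030


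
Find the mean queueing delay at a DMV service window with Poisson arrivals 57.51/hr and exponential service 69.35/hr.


ρ = 57.51/69.35 = 0.8293
Wq = ρ/(μ−λ) = 0.8293/(69.35 − 57.51) = 0.8293/11.84 = 0.07004 hr

Final: 0.07004 hr


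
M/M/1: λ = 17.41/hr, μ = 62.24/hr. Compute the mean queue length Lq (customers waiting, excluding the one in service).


ρ = 17.41/62.24 = 0.2797
Lq = ρ²/(1−ρ) = 0.07825/0.7203 = 0.1086

Final: 0.1086


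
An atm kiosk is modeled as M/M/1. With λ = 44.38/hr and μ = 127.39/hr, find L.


ρ = λ/μ = 44.38/127.39 = 0.3484
L = ρ/(1−ρ) = 0.3484/(1 − 0.3484) = 0.3484/0.6516 = 0.5346

Final: 0.5346


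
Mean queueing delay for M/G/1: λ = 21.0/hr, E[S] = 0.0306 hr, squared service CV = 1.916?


ρ = λ·E[S] = 21.0·0.0306 = 0.6426
E[S²] = E[S]²(1+C_s²) = 0.0306²·(1+1.916) = 0.002730
Wq = λ·E[S²]/(2(1−ρ)) = 21.0·0.002730/(2·0.3574) = 0.08022 hr

Final: 0.08022 hr


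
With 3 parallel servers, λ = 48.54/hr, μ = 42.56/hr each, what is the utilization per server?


ρ = λ/(cμ) = 48.54/(3·42.56) = 48.54/127.68 = 0.3802

Final: 0.3802


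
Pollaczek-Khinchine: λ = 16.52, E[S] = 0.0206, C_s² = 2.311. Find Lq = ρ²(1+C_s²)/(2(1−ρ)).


ρ = λ·E[S] = 16.52·0.0206 = 0.3403
Lq = ρ²(1+C_s²)/(2(1−ρ)) = 0.1158·(1+2.311)/(2·0.6597)
= 0.1158·3.3110/1.3194 = 0.29063

Final: 0.29063


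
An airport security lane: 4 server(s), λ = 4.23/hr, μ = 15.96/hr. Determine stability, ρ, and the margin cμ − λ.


Total capacity cμ = 4·15.96 = 63.84/hr
ρ = λ/(cμ) = 4.23/63.84 = 0.06626
Stable ⇔ ρ < 1: YES
Spare capacity = cμ − λ = 63.84 − 4.23 = 59.61/hr

Final: ρ = 0.06626; stable; margin = 59.61/hr


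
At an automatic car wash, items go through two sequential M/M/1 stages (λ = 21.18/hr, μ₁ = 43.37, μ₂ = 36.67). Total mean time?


Each node sees arrival rate λ = 21.18/hr (tandem ⇒ throughput preserved).
W₁ = 1/(μ₁−λ) = 1/(43.37−21.18) = 0.04507 hr
W₂ = 1/(μ₂−λ) = 1/(36.67−21.18) = 0.06456 hr
W_total = W₁ + W₂ = 0.04507 + 0.06456 = 0.10962 hr

Final: 0.10962 hr


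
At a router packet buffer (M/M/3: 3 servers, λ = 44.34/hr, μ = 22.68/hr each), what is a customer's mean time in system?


a = 1.9550; ρ = 0.6517; P₀ = 0.118463
Lq = P₀·a^c·ρ/(c!(1−ρ)²) = 0.79241
Wq = Lq/λ = 0.79241/44.34 = 0.01787 hr
W = Wq + 1/μ = 0.01787 + 0.04409 = 0.06196 hr

Final: 0.06196 hr


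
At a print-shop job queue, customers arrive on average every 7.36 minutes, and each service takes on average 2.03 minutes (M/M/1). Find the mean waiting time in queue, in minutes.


λ = 60/7.36 = 8.1522 /hr
μ = 60/2.03 = 29.5567 /hr
ρ = λ/μ = 8.1522/29.5567 = 0.2758
Wq = ρ/(μ−λ) = 0.2758/(29.5567−8.1522) = 0.01289 hr
In minutes: 0.01289·60 = 0.7732 min

Final: 0.7732 min


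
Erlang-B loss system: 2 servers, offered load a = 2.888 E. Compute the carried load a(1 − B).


B(2,2.888) = 0.517514 (Erlang-B)
Carried load = a(1 − B) = 2.888·(1 − 0.517514) = 2.888·0.482486 = 1.3934 E

Final: 1.3934 Erlangs


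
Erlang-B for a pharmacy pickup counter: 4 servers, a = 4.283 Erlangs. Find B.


B(c,a) = (a^c/c!) / Σ_{k=0}^{c} a^k/k!
a^4/4! = 14.021067
Σ terms (k=0..4): 1.00000 + 4.28300 + 9.17204 + 13.09462 + 14.02107 = 41.570733
B = 14.021067/41.570733 = 0.337282

Final: 0.337282


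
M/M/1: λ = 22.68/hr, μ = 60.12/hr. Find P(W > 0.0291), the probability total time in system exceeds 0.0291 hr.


W ~ Exponential(μ−λ) for M/M/1.
μ − λ = 60.12 − 22.68 = 37.4400
P(W > t) = e^{−(μ−λ)t} = e^{−1.0895} = 0.336383

Final: 0.336383


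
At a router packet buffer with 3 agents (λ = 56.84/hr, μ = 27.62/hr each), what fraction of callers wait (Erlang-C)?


a = λ/μ = 2.0579; ρ = a/3 = 0.6860
P₀ = 0.102029 (from M/M/c formula)
C(c,a) = [a^c/(c!(1−ρ))]·P₀ = [8.71548/(6·0.3140)]·0.102029
= 4.62570·0.102029 = 0.471954

Final: 0.471954


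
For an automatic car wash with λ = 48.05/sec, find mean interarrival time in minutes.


Mean interarrival time = 1/λ = 1/48.05 second = 0.02081 second
In minutes: 0.02081 × 0.0166667 = 0.0003469 min

Final: 0.0003469 min


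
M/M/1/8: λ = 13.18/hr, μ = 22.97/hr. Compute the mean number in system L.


ρ = 13.18/22.97 = 0.5738
L = ρ[1 − (K+1)ρ^K + Kρ^(K+1)] / [(1−ρ)(1−ρ^(K+1))]
Numerator: 0.5738·(1 − 9·0.011750 + 8·0.006742) = 0.544062
Denominator: (0.4262)·(0.993258) = 0.423335
L = 0.544062/0.423335 = 1.2852

Final: 1.2852


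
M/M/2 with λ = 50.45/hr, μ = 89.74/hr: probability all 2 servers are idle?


a = λ/μ = 50.45/89.74 = 0.5622; ρ = a/c = 0.2811
Σ_{k=0}^{1} a^k/k! (terms k=0..1) = 1.00000 + 0.56218 = 1.56218
Tail: a^2/(2!(1−ρ)) = 0.31605/(2·0.7189) = 0.21981
P₀ = 1/(1.56218 + 0.21981) = 1/1.78199 = 0.561171

Final: 0.561171


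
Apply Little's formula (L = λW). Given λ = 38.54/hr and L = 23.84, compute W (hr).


W = L/λ = 23.84/38.54 = 0.6186 hr

Final: 0.6186 hr


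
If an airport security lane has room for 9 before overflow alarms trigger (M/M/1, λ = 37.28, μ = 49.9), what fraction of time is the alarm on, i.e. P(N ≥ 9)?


ρ = 37.28/49.9 = 0.7471
P(N ≥ n) = ρ^n = 0.7471^9 = 0.072507

Final: 0.072507


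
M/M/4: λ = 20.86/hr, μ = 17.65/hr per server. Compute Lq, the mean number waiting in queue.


a = λ/μ = 1.1819; ρ = a/4 = 0.2955
P₀ = 0.305735
Lq = P₀·a^c·ρ / (c!·(1−ρ)²) = 0.305735·1.95109·0.2955/(24·0.49637)
= 0.01480

Final: 0.01480


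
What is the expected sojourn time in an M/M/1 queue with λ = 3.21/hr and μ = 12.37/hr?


W = 1/(μ−λ) = 1/(12.37 − 3.21) = 1/9.16 = 0.1092 hr

Final: 0.1092 hr


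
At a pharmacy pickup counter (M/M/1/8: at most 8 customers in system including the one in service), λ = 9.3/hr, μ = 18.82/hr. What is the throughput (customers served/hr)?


ρ = 0.4942; P_K = (1−ρ)ρ^8/(1−ρ^9) = 0.001802
λ_eff = λ(1 − P_K) = 9.3·(1 − 0.001802) = 9.3·0.998198 = 9.2832 /hr

Final: 9.2832 /hr


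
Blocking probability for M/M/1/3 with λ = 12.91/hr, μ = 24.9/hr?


ρ = λ/μ = 12.91/24.9 = 0.5185
P_K = (1−ρ)ρ^K/(1−ρ^(K+1)) = (0.4815·0.139374)/(1 − 0.072262)
= 0.067112/0.927738 = 0.072339

Final: 0.072339


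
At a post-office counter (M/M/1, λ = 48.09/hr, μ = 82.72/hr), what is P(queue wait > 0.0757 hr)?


ρ = 48.09/82.72 = 0.5814
P(Wq > t) = ρ·e^{−(μ−λ)t} = 0.5814·e^{−2.6215}
= 0.5814·0.072694 = 0.042262

Final: 0.042262


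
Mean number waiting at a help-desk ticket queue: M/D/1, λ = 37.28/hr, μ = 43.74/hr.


ρ = 37.28/43.74 = 0.8523
M/D/1: Lq = ρ²/(2(1−ρ)) = 0.7264/(2·0.1477) = 2.45929

Final: 2.45929


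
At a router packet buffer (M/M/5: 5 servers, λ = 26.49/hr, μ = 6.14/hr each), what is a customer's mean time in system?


a = 4.3143; ρ = 0.8629; P₀ = 0.007503
Lq = P₀·a^c·ρ/(c!(1−ρ)²) = 4.28842
Wq = Lq/λ = 4.28842/26.49 = 0.16189 hr
W = Wq + 1/μ = 0.16189 + 0.16287 = 0.32475 hr

Final: 0.32475 hr


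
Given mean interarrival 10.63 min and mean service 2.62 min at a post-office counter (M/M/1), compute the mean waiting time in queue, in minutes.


λ = 60/10.63 = 5.6444 /hr
μ = 60/2.62 = 22.9008 /hr
ρ = λ/μ = 5.6444/22.9008 = 0.2465
Wq = ρ/(μ−λ) = 0.2465/(22.9008−5.6444) = 0.01428 hr
In minutes: 0.01428·60 = 0.8570 min

Final: 0.8570 min


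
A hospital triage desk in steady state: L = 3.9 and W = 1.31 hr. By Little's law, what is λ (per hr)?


λ = L/W = 3.9/1.31 = 2.9771 /hr

Final: 2.9771 /hr


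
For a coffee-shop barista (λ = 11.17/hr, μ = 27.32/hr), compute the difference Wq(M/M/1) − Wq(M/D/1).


ρ = 11.17/27.32 = 0.4089
Wq(M/M/1) = ρ/(μ−λ) = 0.4089/16.15 = 0.02532 hr
Wq(M/D/1) = ρ/(2(μ−λ)) = 0.01266 hr
Savings = 0.02532 − 0.01266 = 0.01266 hr

Final: 0.01266 hr


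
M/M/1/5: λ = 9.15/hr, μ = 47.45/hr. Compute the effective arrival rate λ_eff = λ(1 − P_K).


ρ = 0.1928; P_K = (1−ρ)ρ^5/(1−ρ^6) = 0.0002152
λ_eff = λ(1 − P_K) = 9.15·(1 − 0.0002152) = 9.15·0.999785 = 9.1480 /hr

Final: 9.1480 /hr


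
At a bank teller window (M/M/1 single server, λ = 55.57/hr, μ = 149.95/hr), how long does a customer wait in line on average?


ρ = 55.57/149.95 = 0.3706
Wq = ρ/(μ−λ) = 0.3706/(149.95 − 55.57) = 0.3706/94.38 = 0.003927 hr

Final: 0.003927 hr


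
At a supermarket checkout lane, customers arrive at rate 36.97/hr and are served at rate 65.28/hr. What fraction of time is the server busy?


ρ = λ/μ = 36.97/65.28 = 0.5663

Final: 0.5663


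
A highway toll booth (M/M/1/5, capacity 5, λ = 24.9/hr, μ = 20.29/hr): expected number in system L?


ρ = 24.9/20.29 = 1.2272
L = ρ[1 − (K+1)ρ^K + Kρ^(K+1)] / [(1−ρ)(1−ρ^(K+1))]
Numerator: 1.2272·(1 − 6·2.783470 + 5·3.415889) = 1.691861
Denominator: (-0.2272)·(-2.415889) = 0.548903
L = 1.691861/0.548903 = 3.0823

Final: 3.0823


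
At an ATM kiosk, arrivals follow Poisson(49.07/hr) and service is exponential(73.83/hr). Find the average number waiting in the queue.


ρ = 49.07/73.83 = 0.6646
Lq = ρ²/(1−ρ) = 0.4417/0.3354 = 1.3172

Final: 1.3172


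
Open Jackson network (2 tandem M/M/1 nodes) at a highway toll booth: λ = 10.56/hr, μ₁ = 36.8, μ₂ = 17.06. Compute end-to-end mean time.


Each node sees arrival rate λ = 10.56/hr (tandem ⇒ throughput preserved).
W₁ = 1/(μ₁−λ) = 1/(36.8−10.56) = 0.03811 hr
W₂ = 1/(μ₂−λ) = 1/(17.06−10.56) = 0.15385 hr
W_total = W₁ + W₂ = 0.03811 + 0.15385 = 0.19196 hr

Final: 0.19196 hr


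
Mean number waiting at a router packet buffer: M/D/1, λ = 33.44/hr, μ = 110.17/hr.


ρ = 33.44/110.17 = 0.3035
M/D/1: Lq = ρ²/(2(1−ρ)) = 0.09213/(2·0.6965) = 0.06614

Final: 0.06614


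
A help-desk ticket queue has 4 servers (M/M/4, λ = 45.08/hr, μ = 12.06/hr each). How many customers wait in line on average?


a = λ/μ = 3.7380; ρ = a/4 = 0.9345
P₀ = 0.006915
Lq = P₀·a^c·ρ / (c!·(1−ρ)²) = 0.006915·195.22993·0.9345/(24·0.004291)
= 12.25050

Final: 12.25050


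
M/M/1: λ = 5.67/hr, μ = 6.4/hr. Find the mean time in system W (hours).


W = 1/(μ−λ) = 1/(6.4 − 5.67) = 1/0.7300 = 1.3699 hr

Final: 1.3699 hr


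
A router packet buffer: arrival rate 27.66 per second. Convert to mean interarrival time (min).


Mean interarrival time = 1/λ = 1/27.66 second = 0.03615 second
In minutes: 0.03615 × 0.0166667 = 0.0006026 min

Final: 0.0006026 min


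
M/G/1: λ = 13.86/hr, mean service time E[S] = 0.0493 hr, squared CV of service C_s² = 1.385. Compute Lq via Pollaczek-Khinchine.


ρ = λ·E[S] = 13.86·0.0493 = 0.6833
Lq = ρ²(1+C_s²)/(2(1−ρ)) = 0.4669·(1+1.385)/(2·0.3167)
= 0.4669·2.3850/0.6334 = 1.75804

Final: 1.75804


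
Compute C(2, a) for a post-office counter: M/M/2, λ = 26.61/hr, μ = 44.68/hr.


a = λ/μ = 0.5956; ρ = a/2 = 0.2978
P₀ = 0.541088 (from M/M/c formula)
C(c,a) = [a^c/(c!(1−ρ))]·P₀ = [0.35470/(2·0.7022)]·0.541088
= 0.25256·0.541088 = 0.136657

Final: 0.136657


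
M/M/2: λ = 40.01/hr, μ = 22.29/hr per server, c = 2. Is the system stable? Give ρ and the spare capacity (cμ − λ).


Total capacity cμ = 2·22.29 = 44.58/hr
ρ = λ/(cμ) = 40.01/44.58 = 0.8975
Stable ⇔ ρ < 1: YES
Spare capacity = cμ − λ = 44.58 − 40.01 = 4.57/hr

Final: ρ = 0.8975; stable; margin = 4.57/hr


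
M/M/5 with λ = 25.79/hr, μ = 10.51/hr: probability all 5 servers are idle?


a = λ/μ = 25.79/10.51 = 2.4539; ρ = a/c = 0.4908
Σ_{k=0}^{4} a^k/k! (terms k=0..4) = 1.00000 + 2.45385 + 3.01070 + 2.46260 + 1.51072 = 10.43787
Tail: a^5/(5!(1−ρ)) = 88.96991/(120·0.5092) = 1.45596
P₀ = 1/(10.43787 + 1.45596) = 1/11.89383 = 0.084077

Final: 0.084077


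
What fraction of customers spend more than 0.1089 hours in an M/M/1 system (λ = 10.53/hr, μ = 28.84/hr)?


W ~ Exponential(μ−λ) for M/M/1.
μ − λ = 28.84 − 10.53 = 18.3100
P(W > t) = e^{−(μ−λ)t} = e^{−1.9940} = 0.136155

Final: 0.136155


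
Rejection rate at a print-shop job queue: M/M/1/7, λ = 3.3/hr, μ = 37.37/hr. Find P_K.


ρ = λ/μ = 3.3/37.37 = 0.08831
P_K = (1−ρ)ρ^K/(1−ρ^(K+1)) = (0.9117·0.00000004187)/(1 − 0.000000003698)
= 0.00000003818/1.000000 = 0.00000003818

Final: 0.00000003818


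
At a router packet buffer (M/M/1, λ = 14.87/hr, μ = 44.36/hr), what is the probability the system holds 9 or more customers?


ρ = 14.87/44.36 = 0.3352
P(N ≥ n) = ρ^n = 0.3352^9 = 0.00005344

Final: 0.00005344


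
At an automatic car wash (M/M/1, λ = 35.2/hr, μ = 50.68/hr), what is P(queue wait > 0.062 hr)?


ρ = 35.2/50.68 = 0.6946
P(Wq > t) = ρ·e^{−(μ−λ)t} = 0.6946·e^{−0.9598}
= 0.6946·0.382985 = 0.266004

Final: 0.266004


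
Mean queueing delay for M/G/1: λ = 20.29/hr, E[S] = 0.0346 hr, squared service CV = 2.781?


ρ = λ·E[S] = 20.29·0.0346 = 0.7020
E[S²] = E[S]²(1+C_s²) = 0.0346²·(1+2.781) = 0.004526
Wq = λ·E[S²]/(2(1−ρ)) = 20.29·0.004526/(2·0.2980) = 0.15411 hr

Final: 0.15411 hr


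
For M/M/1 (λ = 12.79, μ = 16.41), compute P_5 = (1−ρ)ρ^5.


ρ = 12.79/16.41 = 0.7794
P_n = (1−ρ)·ρ^n = (1 − 0.7794)·0.7794^5 = 0.2206·0.287614 = 0.063447

Final: 0.063447


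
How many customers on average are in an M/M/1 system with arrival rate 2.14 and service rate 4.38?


ρ = λ/μ = 2.14/4.38 = 0.4886
L = ρ/(1−ρ) = 0.4886/(1 − 0.4886) = 0.4886/0.5114 = 0.9554

Final: 0.9554


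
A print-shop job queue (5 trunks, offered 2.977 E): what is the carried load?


B(5,2.977) = 0.108092 (Erlang-B)
Carried load = a(1 − B) = 2.977·(1 − 0.108092) = 2.977·0.891908 = 2.6552 E

Final: 2.6552 Erlangs


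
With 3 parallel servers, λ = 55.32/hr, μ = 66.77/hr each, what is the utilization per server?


ρ = λ/(cμ) = 55.32/(3·66.77) = 55.32/200.31 = 0.2762

Final: 0.2762


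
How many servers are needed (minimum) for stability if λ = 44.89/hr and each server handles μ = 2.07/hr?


Stability requires cμ > λ ⇔ c > λ/μ.
λ/μ = 44.89/2.07 = 21.6860
Minimum integer c = ⌊21.6860⌋ + 1 = 22
Check: 22·2.07 = 45.54 > 44.89, while 21·2.07 = 43.47 ≤ 44.89

Final: 22 servers


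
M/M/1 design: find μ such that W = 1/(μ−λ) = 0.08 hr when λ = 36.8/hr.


W = 1/(μ−λ) ⇒ μ − λ = 1/W = 1/0.08 = 12.5000
μ = λ + 1/W = 36.8 + 12.5000 = 49.3000 per hr

Final: 49.3000 /hr


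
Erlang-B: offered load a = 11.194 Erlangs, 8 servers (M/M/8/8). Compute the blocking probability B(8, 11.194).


B(c,a) = (a^c/c!) / Σ_{k=0}^{c} a^k/k!
a^8/8! = 6114.513344
Σ terms (k=0..8): 1.00000 + 11.19400 + 62.65282 + 233.77855 + 654.22927 + 1464.68848 + 2732.62048 + 4369.85052 + 6114.51334 = 15644.527465
B = 6114.513344/15644.527465 = 0.390840

Final: 0.390840


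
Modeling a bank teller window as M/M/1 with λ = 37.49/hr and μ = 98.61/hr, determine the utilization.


ρ = λ/μ = 37.49/98.61 = 0.3802

Final: 0.3802


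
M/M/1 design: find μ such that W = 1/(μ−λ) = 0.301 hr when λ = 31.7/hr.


W = 1/(μ−λ) ⇒ μ − λ = 1/W = 1/0.301 = 3.3223
μ = λ + 1/W = 31.7 + 3.3223 = 35.0223 per hr

Final: 35.0223 /hr


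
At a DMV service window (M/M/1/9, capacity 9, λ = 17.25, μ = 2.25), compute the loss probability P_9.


ρ = λ/μ = 17.25/2.25 = 7.6667
P_K = (1−ρ)ρ^K/(1−ρ^(K+1)) = (-6.6667·91508035.434791)/(1 − 701561605.000068)
= -610053569.565277/-701561604.000068 = 0.869565

Final: 0.869565


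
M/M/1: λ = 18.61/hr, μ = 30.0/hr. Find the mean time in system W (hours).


W = 1/(μ−λ) = 1/(30.0 − 18.61) = 1/11.39 = 0.08780 hr

Final: 0.08780 hr


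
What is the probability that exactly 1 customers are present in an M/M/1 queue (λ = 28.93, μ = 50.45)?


ρ = 28.93/50.45 = 0.5734
P_n = (1−ρ)·ρ^n = (1 − 0.5734)·0.5734^1 = 0.4266·0.573439 = 0.244607

Final: 0.244607


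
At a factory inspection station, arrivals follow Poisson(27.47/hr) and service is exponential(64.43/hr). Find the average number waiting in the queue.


ρ = 27.47/64.43 = 0.4264
Lq = ρ²/(1−ρ) = 0.1818/0.5736 = 0.3169

Final: 0.3169


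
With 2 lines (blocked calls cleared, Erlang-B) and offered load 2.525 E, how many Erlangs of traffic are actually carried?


B(2,2.525) = 0.474885 (Erlang-B)
Carried load = a(1 − B) = 2.525·(1 − 0.474885) = 2.525·0.525115 = 1.3259 E

Final: 1.3259 Erlangs


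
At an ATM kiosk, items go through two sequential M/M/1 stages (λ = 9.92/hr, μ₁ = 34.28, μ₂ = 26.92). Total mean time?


Each node sees arrival rate λ = 9.92/hr (tandem ⇒ throughput preserved).
W₁ = 1/(μ₁−λ) = 1/(34.28−9.92) = 0.04105 hr
W₂ = 1/(μ₂−λ) = 1/(26.92−9.92) = 0.05882 hr
W_total = W₁ + W₂ = 0.04105 + 0.05882 = 0.09987 hr

Final: 0.09987 hr


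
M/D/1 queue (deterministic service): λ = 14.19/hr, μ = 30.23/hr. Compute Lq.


ρ = 14.19/30.23 = 0.4694
M/D/1: Lq = ρ²/(2(1−ρ)) = 0.2203/(2·0.5306) = 0.20763

Final: 0.20763


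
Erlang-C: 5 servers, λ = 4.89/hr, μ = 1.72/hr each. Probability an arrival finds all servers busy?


a = λ/μ = 2.8430; ρ = a/5 = 0.5686
P₀ = 0.055480 (from M/M/c formula)
C(c,a) = [a^c/(c!(1−ρ))]·P₀ = [185.73855/(120·0.4314)]·0.055480
= 3.58794·0.055480 = 0.199060

Final: 0.199060


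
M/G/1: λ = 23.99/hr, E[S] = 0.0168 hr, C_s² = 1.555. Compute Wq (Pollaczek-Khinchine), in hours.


ρ = λ·E[S] = 23.99·0.0168 = 0.4030
E[S²] = E[S]²(1+C_s²) = 0.0168²·(1+1.555) = 0.0007211
Wq = λ·E[S²]/(2(1−ρ)) = 23.99·0.0007211/(2·0.5970) = 0.01449 hr

Final: 0.01449 hr


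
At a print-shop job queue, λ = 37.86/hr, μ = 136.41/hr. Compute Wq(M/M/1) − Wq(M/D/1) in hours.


ρ = 37.86/136.41 = 0.2775
Wq(M/M/1) = ρ/(μ−λ) = 0.2775/98.55 = 0.002816 hr
Wq(M/D/1) = ρ/(2(μ−λ)) = 0.001408 hr
Savings = 0.002816 − 0.001408 = 0.001408 hr

Final: 0.001408 hr


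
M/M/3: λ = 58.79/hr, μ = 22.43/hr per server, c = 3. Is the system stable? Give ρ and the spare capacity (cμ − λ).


Total capacity cμ = 3·22.43 = 67.29/hr
ρ = λ/(cμ) = 58.79/67.29 = 0.8737
Stable ⇔ ρ < 1: YES
Spare capacity = cμ − λ = 67.29 − 58.79 = 8.50/hr

Final: ρ = 0.8737; stable; margin = 8.50/hr


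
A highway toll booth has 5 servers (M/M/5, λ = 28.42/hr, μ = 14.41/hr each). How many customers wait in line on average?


a = λ/μ = 1.9722; ρ = a/5 = 0.3944
P₀ = 0.138183
Lq = P₀·a^c·ρ / (c!·(1−ρ)²) = 0.138183·29.84011·0.3944/(120·0.36669)
= 0.03696

Final: 0.03696


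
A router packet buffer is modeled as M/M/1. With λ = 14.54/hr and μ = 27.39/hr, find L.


ρ = λ/μ = 14.54/27.39 = 0.5309
L = ρ/(1−ρ) = 0.5309/(1 − 0.5309) = 0.5309/0.4691 = 1.1315

Final: 1.1315


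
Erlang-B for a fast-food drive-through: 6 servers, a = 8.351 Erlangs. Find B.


B(c,a) = (a^c/c!) / Σ_{k=0}^{c} a^k/k!
a^6/6! = 471.084056
Σ terms (k=0..6): 1.00000 + 8.35100 + 34.86960 + 97.06534 + 202.64817 + 338.46298 + 471.08406 = 1153.481153
B = 471.084056/1153.481153 = 0.408402

Final: 0.408402


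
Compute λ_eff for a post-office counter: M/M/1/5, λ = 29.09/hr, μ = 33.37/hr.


ρ = 0.8717; P_K = (1−ρ)ρ^5/(1−ρ^6) = 0.115068
λ_eff = λ(1 − P_K) = 29.09·(1 − 0.115068) = 29.09·0.884932 = 25.7427 /hr

Final: 25.7427 /hr


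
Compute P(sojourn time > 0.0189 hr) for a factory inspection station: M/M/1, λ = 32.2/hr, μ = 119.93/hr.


W ~ Exponential(μ−λ) for M/M/1.
μ − λ = 119.93 − 32.2 = 87.7300
P(W > t) = e^{−(μ−λ)t} = e^{−1.6581} = 0.190501

Final: 0.190501


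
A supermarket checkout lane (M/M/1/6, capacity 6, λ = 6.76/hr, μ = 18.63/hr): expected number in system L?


ρ = 6.76/18.63 = 0.3629
L = ρ[1 − (K+1)ρ^K + Kρ^(K+1)] / [(1−ρ)(1−ρ^(K+1))]
Numerator: 0.3629·(1 − 7·0.002282 + 6·0.0008282) = 0.358861
Denominator: (0.6371)·(0.999172) = 0.636617
L = 0.358861/0.636617 = 0.5637

Final: 0.5637


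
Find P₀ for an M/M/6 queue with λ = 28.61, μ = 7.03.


a = λ/μ = 28.61/7.03 = 4.0697; ρ = a/c = 0.6783
Σ_{k=0}^{5} a^k/k! (terms k=0..5) = 1.00000 + 4.06970 + 8.28123 + 11.23405 + 11.42981 + 9.30318 = 45.31797
Tail: a^6/(6!(1−ρ)) = 4543.33956/(720·0.3217) = 19.61415
P₀ = 1/(45.31797 + 19.61415) = 1/64.93212 = 0.015401

Final: 0.015401


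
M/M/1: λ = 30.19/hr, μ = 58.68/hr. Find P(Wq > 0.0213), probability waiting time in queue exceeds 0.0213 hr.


ρ = 30.19/58.68 = 0.5145
P(Wq > t) = ρ·e^{−(μ−λ)t} = 0.5145·e^{−0.6068}
= 0.5145·0.545072 = 0.280432

Final: 0.280432


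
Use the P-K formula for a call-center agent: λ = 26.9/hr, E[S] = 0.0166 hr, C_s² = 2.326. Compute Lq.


ρ = λ·E[S] = 26.9·0.0166 = 0.4465
Lq = ρ²(1+C_s²)/(2(1−ρ)) = 0.1994·(1+2.326)/(2·0.5535)
= 0.1994·3.3260/1.1069 = 0.59914

Final: 0.59914


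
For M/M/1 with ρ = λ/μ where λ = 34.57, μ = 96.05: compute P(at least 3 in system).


ρ = 34.57/96.05 = 0.3599
P(N ≥ n) = ρ^n = 0.3599^3 = 0.046624

Final: 0.046624


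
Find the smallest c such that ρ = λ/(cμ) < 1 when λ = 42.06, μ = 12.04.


Stability requires cμ > λ ⇔ c > λ/μ.
λ/μ = 42.06/12.04 = 3.4934
Minimum integer c = ⌊3.4934⌋ + 1 = 4
Check: 4·12.04 = 48.16 > 42.06, while 3·12.04 = 36.12 ≤ 42.06

Final: 4 servers


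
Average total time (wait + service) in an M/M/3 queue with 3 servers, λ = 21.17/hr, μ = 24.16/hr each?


a = 0.8762; ρ = 0.2921; P₀ = 0.413473
Lq = P₀·a^c·ρ/(c!(1−ρ)²) = 0.02702
Wq = Lq/λ = 0.02702/21.17 = 0.001276 hr
W = Wq + 1/μ = 0.001276 + 0.04139 = 0.04267 hr

Final: 0.04267 hr


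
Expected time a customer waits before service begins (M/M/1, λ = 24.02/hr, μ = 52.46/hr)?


ρ = 24.02/52.46 = 0.4579
Wq = ρ/(μ−λ) = 0.4579/(52.46 − 24.02) = 0.4579/28.44 = 0.01610 hr

Final: 0.01610 hr


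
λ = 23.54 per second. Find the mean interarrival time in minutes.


Mean interarrival time = 1/λ = 1/23.54 second = 0.04248 second
In minutes: 0.04248 × 0.0166667 = 0.0007080 min

Final: 0.0007080 min


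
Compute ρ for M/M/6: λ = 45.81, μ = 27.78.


ρ = λ/(cμ) = 45.81/(6·27.78) = 45.81/166.68 = 0.2748

Final: 0.2748


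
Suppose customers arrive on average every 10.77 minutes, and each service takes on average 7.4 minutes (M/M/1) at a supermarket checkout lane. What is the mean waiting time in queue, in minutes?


λ = 60/10.77 = 5.5710 /hr
μ = 60/7.4 = 8.1081 /hr
ρ = λ/μ = 5.5710/8.1081 = 0.6871
Wq = ρ/(μ−λ) = 0.6871/(8.1081−5.5710) = 0.27082 hr
In minutes: 0.27082·60 = 16.249 min

Final: 16.249 min


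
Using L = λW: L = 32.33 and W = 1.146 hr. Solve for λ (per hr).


λ = L/W = 32.33/1.146 = 28.2112 /hr

Final: 28.2112 /hr


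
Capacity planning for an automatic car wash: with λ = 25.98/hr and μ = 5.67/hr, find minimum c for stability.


Stability requires cμ > λ ⇔ c > λ/μ.
λ/μ = 25.98/5.67 = 4.5820
Minimum integer c = ⌊4.5820⌋ + 1 = 5
Check: 5·5.67 = 28.35 > 25.98, while 4·5.67 = 22.68 ≤ 25.98

Final: 5 servers


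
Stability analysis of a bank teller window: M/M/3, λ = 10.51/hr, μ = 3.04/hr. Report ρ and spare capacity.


Total capacity cμ = 3·3.04 = 9.12/hr
ρ = λ/(cμ) = 10.51/9.12 = 1.1524
Stable ⇔ ρ < 1: NO
Spare capacity = cμ − λ = 9.12 − 10.51 = -1.39/hr

Final: ρ = 1.1524; unstable; margin = -1.39/hr


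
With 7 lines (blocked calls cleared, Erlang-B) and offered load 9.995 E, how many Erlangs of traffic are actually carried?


B(7,9.995) = 0.408818 (Erlang-B)
Carried load = a(1 − B) = 9.995·(1 − 0.408818) = 9.995·0.591182 = 5.9089 E

Final: 5.9089 Erlangs


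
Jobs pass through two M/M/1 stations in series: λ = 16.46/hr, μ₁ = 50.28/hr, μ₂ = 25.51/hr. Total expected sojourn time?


Each node sees arrival rate λ = 16.46/hr (tandem ⇒ throughput preserved).
W₁ = 1/(μ₁−λ) = 1/(50.28−16.46) = 0.02957 hr
W₂ = 1/(μ₂−λ) = 1/(25.51−16.46) = 0.11050 hr
W_total = W₁ + W₂ = 0.02957 + 0.11050 = 0.14007 hr

Final: 0.14007 hr


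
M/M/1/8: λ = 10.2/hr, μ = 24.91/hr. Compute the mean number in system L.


ρ = 10.2/24.91 = 0.4095
L = ρ[1 − (K+1)ρ^K + Kρ^(K+1)] / [(1−ρ)(1−ρ^(K+1))]
Numerator: 0.4095·(1 − 9·0.0007903 + 8·0.0003236) = 0.407622
Denominator: (0.5905)·(0.999676) = 0.590335
L = 0.407622/0.590335 = 0.6905

Final: 0.6905


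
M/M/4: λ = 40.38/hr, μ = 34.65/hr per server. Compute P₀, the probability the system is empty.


a = λ/μ = 40.38/34.65 = 1.1654; ρ = a/c = 0.2913
Σ_{k=0}^{3} a^k/k! (terms k=0..3) = 1.00000 + 1.16537 + 0.67904 + 0.26378 = 3.10819
Tail: a^4/(4!(1−ρ)) = 1.84439/(24·0.7087) = 0.10844
P₀ = 1/(3.10819 + 0.10844) = 1/3.21663 = 0.310884

Final: 0.310884


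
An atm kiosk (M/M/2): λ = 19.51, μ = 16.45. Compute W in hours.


a = 1.1860; ρ = 0.5930; P₀ = 0.255486
Lq = P₀·a^c·ρ/(c!(1−ρ)²) = 0.64330
Wq = Lq/λ = 0.64330/19.51 = 0.03297 hr
W = Wq + 1/μ = 0.03297 + 0.06079 = 0.09376 hr

Final: 0.09376 hr


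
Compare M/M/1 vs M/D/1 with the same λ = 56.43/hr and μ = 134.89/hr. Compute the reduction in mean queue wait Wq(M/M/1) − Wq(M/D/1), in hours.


ρ = 56.43/134.89 = 0.4183
Wq(M/M/1) = ρ/(μ−λ) = 0.4183/78.46 = 0.005332 hr
Wq(M/D/1) = ρ/(2(μ−λ)) = 0.002666 hr
Savings = 0.005332 − 0.002666 = 0.002666 hr

Final: 0.002666 hr


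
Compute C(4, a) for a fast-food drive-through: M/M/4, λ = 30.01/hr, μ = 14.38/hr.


a = λ/μ = 2.0869; ρ = a/4 = 0.5217
P₀ = 0.118597 (from M/M/c formula)
C(c,a) = [a^c/(c!(1−ρ))]·P₀ = [18.96830/(24·0.4783)]·0.118597
= 1.65252·0.118597 = 0.195983

Final: 0.195983


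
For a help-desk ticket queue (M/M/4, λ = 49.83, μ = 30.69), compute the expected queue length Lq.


a = λ/μ = 1.6237; ρ = a/4 = 0.4059
P₀ = 0.194454
Lq = P₀·a^c·ρ / (c!·(1−ρ)²) = 0.194454·6.94986·0.4059/(24·0.35294)
= 0.06476

Final: 0.06476


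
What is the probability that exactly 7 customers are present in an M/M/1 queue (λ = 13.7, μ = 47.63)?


ρ = 13.7/47.63 = 0.2876
P_n = (1−ρ)·ρ^n = (1 − 0.2876)·0.2876^7 = 0.7124·0.0001629 = 0.0001160

Final: 0.0001160


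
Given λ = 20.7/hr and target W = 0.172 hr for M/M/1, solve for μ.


W = 1/(μ−λ) ⇒ μ − λ = 1/W = 1/0.172 = 5.8140
μ = λ + 1/W = 20.7 + 5.8140 = 26.5140 per hr

Final: 26.5140 /hr


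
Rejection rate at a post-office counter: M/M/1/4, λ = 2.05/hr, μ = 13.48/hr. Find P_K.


ρ = λ/μ = 2.05/13.48 = 0.1521
P_K = (1−ρ)ρ^K/(1−ρ^(K+1)) = (0.8479·0.0005349)/(1 − 0.00008134)
= 0.0004535/0.999919 = 0.0004536

Final: 0.0004536


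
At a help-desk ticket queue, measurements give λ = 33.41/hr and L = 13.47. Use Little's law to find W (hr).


W = L/λ = 13.47/33.41 = 0.4032 hr

Final: 0.4032 hr


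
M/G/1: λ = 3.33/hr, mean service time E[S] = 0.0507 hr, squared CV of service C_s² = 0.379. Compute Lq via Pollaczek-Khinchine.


ρ = λ·E[S] = 3.33·0.0507 = 0.1688
Lq = ρ²(1+C_s²)/(2(1−ρ)) = 0.02850·(1+0.379)/(2·0.8312)
= 0.02850·1.3790/1.6623 = 0.02365

Final: 0.02365


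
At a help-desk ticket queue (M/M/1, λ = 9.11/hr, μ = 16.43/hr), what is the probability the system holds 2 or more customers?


ρ = 9.11/16.43 = 0.5545
P(N ≥ n) = ρ^n = 0.5545^2 = 0.307441

Final: 0.307441


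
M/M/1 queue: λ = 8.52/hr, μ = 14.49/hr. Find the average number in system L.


ρ = λ/μ = 8.52/14.49 = 0.5880
L = ρ/(1−ρ) = 0.5880/(1 − 0.5880) = 0.5880/0.4120 = 1.4271

Final: 1.4271


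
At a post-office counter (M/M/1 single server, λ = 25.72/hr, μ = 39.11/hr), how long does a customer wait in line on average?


ρ = 25.72/39.11 = 0.6576
Wq = ρ/(μ−λ) = 0.6576/(39.11 − 25.72) = 0.6576/13.39 = 0.04911 hr

Final: 0.04911 hr


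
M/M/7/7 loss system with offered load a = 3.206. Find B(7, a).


B(c,a) = (a^c/c!) / Σ_{k=0}^{c} a^k/k!
a^7/7! = 0.690739
Σ terms (k=0..7): 1.00000 + 3.20600 + 5.13922 + 5.49211 + 4.40193 + 2.82252 + 1.50816 + 0.69074 = 24.260675
B = 0.690739/24.260675 = 0.028472

Final: 0.028472


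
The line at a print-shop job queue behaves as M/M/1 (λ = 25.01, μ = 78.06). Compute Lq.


ρ = 25.01/78.06 = 0.3204
Lq = ρ²/(1−ρ) = 0.1027/0.6796 = 0.1510

Final: 0.1510


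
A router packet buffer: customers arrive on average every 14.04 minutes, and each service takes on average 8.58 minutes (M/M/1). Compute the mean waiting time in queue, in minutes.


λ = 60/14.04 = 4.2735 /hr
μ = 60/8.58 = 6.9930 /hr
ρ = λ/μ = 4.2735/6.9930 = 0.6111
Wq = ρ/(μ−λ) = 0.6111/(6.9930−4.2735) = 0.22471 hr
In minutes: 0.22471·60 = 13.483 min

Final: 13.483 min


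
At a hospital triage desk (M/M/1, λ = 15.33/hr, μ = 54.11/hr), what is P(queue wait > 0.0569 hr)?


ρ = 15.33/54.11 = 0.2833
P(Wq > t) = ρ·e^{−(μ−λ)t} = 0.2833·e^{−2.2066}
= 0.2833·0.110076 = 0.031186

Final: 0.031186


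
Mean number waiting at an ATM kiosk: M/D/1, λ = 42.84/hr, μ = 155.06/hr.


ρ = 42.84/155.06 = 0.2763
M/D/1: Lq = ρ²/(2(1−ρ)) = 0.07633/(2·0.7237) = 0.05273

Final: 0.05273


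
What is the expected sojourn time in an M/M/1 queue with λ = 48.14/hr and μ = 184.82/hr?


W = 1/(μ−λ) = 1/(184.82 − 48.14) = 1/136.68 = 0.007316 hr

Final: 0.007316 hr


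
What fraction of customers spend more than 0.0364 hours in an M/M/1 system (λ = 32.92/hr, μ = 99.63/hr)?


W ~ Exponential(μ−λ) for M/M/1.
μ − λ = 99.63 − 32.92 = 66.7100
P(W > t) = e^{−(μ−λ)t} = e^{−2.4282} = 0.088192

Final: 0.088192


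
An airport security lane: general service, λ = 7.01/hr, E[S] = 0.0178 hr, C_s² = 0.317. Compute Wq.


ρ = λ·E[S] = 7.01·0.0178 = 0.1248
E[S²] = E[S]²(1+C_s²) = 0.0178²·(1+0.317) = 0.0004173
Wq = λ·E[S²]/(2(1−ρ)) = 7.01·0.0004173/(2·0.8752) = 0.001671 hr

Final: 0.001671 hr


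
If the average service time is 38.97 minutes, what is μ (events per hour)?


μ = 1/(service time) in consistent units.
1 hour = 60 min, so μ = 60/38.97 = 1.5396 per hour

Final: 1.5396 /hr


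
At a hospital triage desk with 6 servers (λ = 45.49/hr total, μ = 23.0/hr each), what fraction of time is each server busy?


ρ = λ/(cμ) = 45.49/(6·23.0) = 45.49/138.00 = 0.3296

Final: 0.3296


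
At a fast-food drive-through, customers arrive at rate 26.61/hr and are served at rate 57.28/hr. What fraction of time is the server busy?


ρ = λ/μ = 26.61/57.28 = 0.4646

Final: 0.4646


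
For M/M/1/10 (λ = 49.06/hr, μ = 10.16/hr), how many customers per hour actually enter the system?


ρ = 4.8287; P_K = (1−ρ)ρ^10/(1−ρ^11) = 0.792907
λ_eff = λ(1 − P_K) = 49.06·(1 − 0.792907) = 49.06·0.207093 = 10.1600 /hr

Final: 10.1600 /hr


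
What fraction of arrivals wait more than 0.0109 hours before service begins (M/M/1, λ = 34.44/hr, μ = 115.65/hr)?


ρ = 34.44/115.65 = 0.2978
P(Wq > t) = ρ·e^{−(μ−λ)t} = 0.2978·e^{−0.8852}
= 0.2978·0.412636 = 0.122881

Final: 0.122881


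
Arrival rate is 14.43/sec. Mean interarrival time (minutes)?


Mean interarrival time = 1/λ = 1/14.43 second = 0.06930 second
In minutes: 0.06930 × 0.0166667 = 0.001155 min

Final: 0.001155 min


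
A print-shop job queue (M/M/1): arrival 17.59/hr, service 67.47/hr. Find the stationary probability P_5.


ρ = 17.59/67.47 = 0.2607
P_n = (1−ρ)·ρ^n = (1 − 0.2607)·0.2607^5 = 0.7393·0.001204 = 0.0008904

Final: 0.0008904
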